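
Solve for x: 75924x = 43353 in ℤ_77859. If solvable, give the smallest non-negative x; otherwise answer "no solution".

First find gcd(75924, 77859):
77859 = 1*75924 + 1935
75924 = 39*1935 + 459
1935 = 4*459 + 99
459 = 4*99 + 63
99 = 1*63 + 36
63 = 1*36 + 27
36 = 1*27 + 9
27 = 3*9 + 0
gcd = 9 and 9 | 43353, so solutions exist. Divide through by 9: 8436x ≡ 4817 (mod 8651).
Now find 8436⁻¹ mod 8651:
8651 = 1*8436 + 215
8436 = 39*215 + 51
215 = 4*51 + 11
51 = 4*11 + 7
11 = 1*7 + 4
7 = 1*4 + 3
4 = 1*3 + 1
3 = 3*1 + 0
Back-substitute:
1 = 4 − 3
1 = −7 + 2·4
1 = 2·11 − 3·7
1 = −3·51 + 14·11
1 = 14·215 − 59·51
1 = −59·8436 + 2315·215
1 = 2315·8651 − 2374·8436
So 8436·(-2374) ≡ 1 (mod 8651), i.e. 8436⁻¹ ≡ 6277.
Then x ≡ 6277·4817 ≡ 1064 (mod 8651); the smallest non-negative solution is x = 1064.

1064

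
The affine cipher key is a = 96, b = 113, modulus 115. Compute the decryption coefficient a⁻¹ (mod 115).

Run Euclid on (115, 96):
115 = 1*96 + 19
96 = 5*19 + 1
19 = 19*1 + 0
gcd = 1, so the inverse exists. Back-substitute:
1 = 96 − 5·19
1 = −5·115 + 6·96
So 96·6 ≡ 1 (mod 115).

6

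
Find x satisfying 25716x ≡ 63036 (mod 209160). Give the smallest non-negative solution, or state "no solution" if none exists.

First find gcd(25716, 209160):
209160 = 8·25716 + 3432
25716 = 7·3432 + 1692
3432 = 2·1692 + 48
1692 = 35·48 + 12
48 = 4·12 + 0
gcd = 12 and 12 | 63036, so solutions exist. Divide through by 12: 2143x ≡ 5253 (mod 17430).
Now find 2143⁻¹ mod 17430:
17430 = 8×2143 + 286
2143 = 7×286 + 141
286 = 2×141 + 4
141 = 35×4 + 1
4 = 4×1 + 0
Back-substitute:
1 = 141 − 35·4
1 = −35·286 + 71·141
1 = 71·2143 − 532·286
1 = −532·17430 + 4327·2143
So 2143⁻¹ ≡ 4327 (mod 17430).
Then x ≡ 4327·5253 ≡ 1011 (mod 17430); the smallest non-negative solution is x = 1011.

1011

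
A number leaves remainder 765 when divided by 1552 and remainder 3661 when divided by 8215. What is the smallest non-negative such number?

8021501

Write x = 765 + 1552·k. Then 1552·k ≡ 3661 − 765 ≡ 2896 (mod 8215).
Need 1552⁻¹ mod 8215. Extended Euclid on (8215, 1552):
8215 = 5×1552 + 455
1552 = 3×455 + 187
455 = 2×187 + 81
187 = 2×81 + 25
81 = 3×25 + 6
25 = 4×6 + 1
6 = 6×1 + 0
Back-substitute:
1 = 25 − 4·6
1 = −4·81 + 13·25
1 = 13·187 − 30·81
1 = −30·455 + 73·187
1 = 73·1552 − 249·455
1 = −249·8215 + 1318·1552
1552⁻¹ ≡ 1318 (mod 8215), so k ≡ 1318·2896 ≡ 5168 (mod 8215).
x = 765 + 1552·5168 = 8021501.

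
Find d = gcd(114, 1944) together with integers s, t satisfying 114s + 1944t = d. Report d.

Repeated division:
1944 = 17*114 + 6
114 = 19*6 + 0
gcd(114, 1944) = 6.
Working backward:
6 = 1944 − 17·114
So 6 = (1)·1944 + (-17)·114.

6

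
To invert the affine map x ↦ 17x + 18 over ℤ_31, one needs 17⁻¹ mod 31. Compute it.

Extended Euclidean algorithm:
31 = 1·17 + 14
17 = 1·14 + 3
14 = 4·3 + 2
3 = 1·2 + 1
2 = 2·1 + 0
Since gcd(17, 31) = 1, back-substitute to write 1 as a combination:
1 = 3 − 2
1 = −14 + 5·3
1 = 5·17 − 6·14
1 = −6·31 + 11·17
So 17·11 ≡ 1 (mod 31).

11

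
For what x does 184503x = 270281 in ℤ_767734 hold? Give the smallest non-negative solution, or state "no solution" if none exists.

31451

First find gcd(184503, 767734):
767734 = 4*184503 + 29722
184503 = 6*29722 + 6171
29722 = 4*6171 + 5038
6171 = 1*5038 + 1133
5038 = 4*1133 + 506
1133 = 2*506 + 121
506 = 4*121 + 22
121 = 5*22 + 11
22 = 2*11 + 0
gcd = 11 and 11 | 270281, so solutions exist. Divide through by 11: 16773x ≡ 24571 (mod 69794).
Now find 16773⁻¹ mod 69794:
69794 = 4·16773 + 2702
16773 = 6·2702 + 561
2702 = 4·561 + 458
561 = 1·458 + 103
458 = 4·103 + 46
103 = 2·46 + 11
46 = 4·11 + 2
11 = 5·2 + 1
2 = 2·1 + 0
Back-substitute:
1 = 11 − 5·2
1 = −5·46 + 21·11
1 = 21·103 − 47·46
1 = −47·458 + 209·103
1 = 209·561 − 256·458
1 = −256·2702 + 1233·561
1 = 1233·16773 − 7654·2702
1 = −7654·69794 + 31849·16773
So 16773⁻¹ ≡ 31849 (mod 69794).
Then x ≡ 31849·24571 ≡ 31451 (mod 69794); the smallest non-negative solution is x = 31451.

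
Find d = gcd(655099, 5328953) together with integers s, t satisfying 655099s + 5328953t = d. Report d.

Repeated division:
5328953 = 8*655099 + 88161
655099 = 7*88161 + 37972
88161 = 2*37972 + 12217
37972 = 3*12217 + 1321
12217 = 9*1321 + 328
1321 = 4*328 + 9
328 = 36*9 + 4
9 = 2*4 + 1
4 = 4*1 + 0
gcd(655099, 5328953) = 1.
Working backward:
1 = 9 − 2·4
1 = −2·328 + 73·9
1 = 73·1321 − 294·328
1 = −294·12217 + 2719·1321
1 = 2719·37972 − 8451·12217
1 = −8451·88161 + 19621·37972
1 = 19621·655099 − 145798·88161
1 = −145798·5328953 + 1186005·655099
So 1 = (-145798)·5328953 + (1186005)·655099.

1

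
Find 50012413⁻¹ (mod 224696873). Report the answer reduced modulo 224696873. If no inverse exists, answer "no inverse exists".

174398418

gcd(224696873, 50012413) by repeated division:
224696873 = 4*50012413 + 24647221
50012413 = 2*24647221 + 717971
24647221 = 34*717971 + 236207
717971 = 3*236207 + 9350
236207 = 25*9350 + 2457
9350 = 3*2457 + 1979
2457 = 1*1979 + 478
1979 = 4*478 + 67
478 = 7*67 + 9
67 = 7*9 + 4
9 = 2*4 + 1
4 = 4*1 + 0
Since gcd(50012413, 224696873) = 1, back-substitute to write 1 as a combination:
1 = 9 − 2·4
1 = −2·67 + 15·9
1 = 15·478 − 107·67
1 = −107·1979 + 443·478
1 = 443·2457 − 550·1979
1 = −550·9350 + 2093·2457
1 = 2093·236207 − 52875·9350
1 = −52875·717971 + 160718·236207
1 = 160718·24647221 − 5517287·717971
1 = −5517287·50012413 + 11195292·24647221
1 = 11195292·224696873 − 50298455·50012413
Thus 50012413·(-50298455) ≡ 1 (mod 224696873); reducing, -50298455 mod 224696873 = 174398418.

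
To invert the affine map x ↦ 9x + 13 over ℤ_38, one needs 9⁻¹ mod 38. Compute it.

17

Apply the Euclidean algorithm to 38 and 9:
38 = 4*9 + 2
9 = 4*2 + 1
2 = 2*1 + 0
gcd = 1, so the inverse exists. Back-substitute:
1 = 9 − 4·2
1 = −4·38 + 17·9
So 9·17 ≡ 1 (mod 38).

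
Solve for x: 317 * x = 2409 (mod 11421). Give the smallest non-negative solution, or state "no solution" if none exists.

First find gcd(317, 11421):
11421 = 36*317 + 9
317 = 35*9 + 2
9 = 4*2 + 1
2 = 2*1 + 0
gcd = 1, so a unique solution mod 11421 exists.
Back-substitute for the Bézout coefficients:
1 = 9 − 4·2
1 = −4·317 + 141·9
1 = 141·11421 − 5080·317
So 317·(-5080) ≡ 1 (mod 11421), giving 317⁻¹ ≡ 6341.
x ≡ 317⁻¹·2409 ≡ 6341·2409 ≡ 5592 (mod 11421).

5592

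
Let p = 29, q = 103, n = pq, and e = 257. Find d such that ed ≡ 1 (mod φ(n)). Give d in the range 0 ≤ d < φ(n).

689

φ(n) = (p−1)(q−1) = 28·102 = 2856.
Need d with 257·d ≡ 1 (mod 2856). Apply the extended Euclidean algorithm:
2856 = 11×257 + 29
257 = 8×29 + 25
29 = 1×25 + 4
25 = 6×4 + 1
4 = 4×1 + 0
Back-substitute:
1 = 25 − 6·4
1 = −6·29 + 7·25
1 = 7·257 − 62·29
1 = −62·2856 + 689·257
So 257·689 ≡ 1 (mod 2856), hence d = 689.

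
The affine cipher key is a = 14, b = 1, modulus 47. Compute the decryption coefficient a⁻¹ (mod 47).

Run Euclid on (47, 14):
47 = 3·14 + 5
14 = 2·5 + 4
5 = 1·4 + 1
4 = 4·1 + 0
gcd = 1, so the inverse exists. Back-substitute:
1 = 5 − 4
1 = −14 + 3·5
1 = 3·47 − 10·14
So 14·(-10) ≡ 1 (mod 47), and -10 ≡ 37 (mod 47).

37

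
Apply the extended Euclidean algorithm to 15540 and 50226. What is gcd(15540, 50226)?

Repeated division:
50226 = 3×15540 + 3606
15540 = 4×3606 + 1116
3606 = 3×1116 + 258
1116 = 4×258 + 84
258 = 3×84 + 6
84 = 14×6 + 0
gcd(15540, 50226) = 6.
Working backward:
6 = 258 − 3·84
6 = −3·1116 + 13·258
6 = 13·3606 − 42·1116
6 = −42·15540 + 181·3606
6 = 181·50226 − 585·15540
So 6 = (181)·50226 + (-585)·15540.

6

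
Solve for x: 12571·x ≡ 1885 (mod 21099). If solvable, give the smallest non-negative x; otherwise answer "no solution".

1363

First find gcd(12571, 21099):
21099 = 1*12571 + 8528
12571 = 1*8528 + 4043
8528 = 2*4043 + 442
4043 = 9*442 + 65
442 = 6*65 + 52
65 = 1*52 + 13
52 = 4*13 + 0
gcd = 13 and 13 | 1885, so solutions exist. Divide through by 13: 967x ≡ 145 (mod 1623).
Now find 967⁻¹ mod 1623:
1623 = 1×967 + 656
967 = 1×656 + 311
656 = 2×311 + 34
311 = 9×34 + 5
34 = 6×5 + 4
5 = 1×4 + 1
4 = 4×1 + 0
Back-substitute:
1 = 5 − 4
1 = −34 + 7·5
1 = 7·311 − 64·34
1 = −64·656 + 135·311
1 = 135·967 − 199·656
1 = −199·1623 + 334·967
So 967⁻¹ ≡ 334 (mod 1623).
Then x ≡ 334·145 ≡ 1363 (mod 1623); the smallest non-negative solution is x = 1363.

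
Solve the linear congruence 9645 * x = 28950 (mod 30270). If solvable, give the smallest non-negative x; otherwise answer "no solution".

1114

First find gcd(9645, 30270):
30270 = 3·9645 + 1335
9645 = 7·1335 + 300
1335 = 4·300 + 135
300 = 2·135 + 30
135 = 4·30 + 15
30 = 2·15 + 0
gcd = 15 and 15 | 28950, so solutions exist. Divide through by 15: 643x ≡ 1930 (mod 2018).
Now find 643⁻¹ mod 2018:
2018 = 3·643 + 89
643 = 7·89 + 20
89 = 4·20 + 9
20 = 2·9 + 2
9 = 4·2 + 1
2 = 2·1 + 0
Back-substitute:
1 = 9 − 4·2
1 = −4·20 + 9·9
1 = 9·89 − 40·20
1 = −40·643 + 289·89
1 = 289·2018 − 907·643
So 643·(-907) ≡ 1 (mod 2018), i.e. 643⁻¹ ≡ 1111.
Then x ≡ 1111·1930 ≡ 1114 (mod 2018); the smallest non-negative solution is x = 1114.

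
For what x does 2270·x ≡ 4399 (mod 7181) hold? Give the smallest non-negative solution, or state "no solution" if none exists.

First find gcd(2270, 7181):
7181 = 3·2270 + 371
2270 = 6·371 + 44
371 = 8·44 + 19
44 = 2·19 + 6
19 = 3·6 + 1
6 = 6·1 + 0
gcd = 1, so a unique solution mod 7181 exists.
Back-substitute for the Bézout coefficients:
1 = 19 − 3·6
1 = −3·44 + 7·19
1 = 7·371 − 59·44
1 = −59·2270 + 361·371
1 = 361·7181 − 1142·2270
So 2270·(-1142) ≡ 1 (mod 7181), giving 2270⁻¹ ≡ 6039.
x ≡ 2270⁻¹·4399 ≡ 6039·4399 ≡ 3042 (mod 7181).

3042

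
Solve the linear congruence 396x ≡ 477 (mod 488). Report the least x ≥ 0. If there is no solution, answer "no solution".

gcd(396, 488):
488 = 1×396 + 92
396 = 4×92 + 28
92 = 3×28 + 8
28 = 3×8 + 4
8 = 2×4 + 0
gcd = 4, but 4 ∤ 477, so the congruence has no solution.

no solution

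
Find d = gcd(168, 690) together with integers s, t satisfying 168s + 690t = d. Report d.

6

Apply Euclid's algorithm to 690 and 168:
690 = 4·168 + 18
168 = 9·18 + 6
18 = 3·6 + 0
gcd(168, 690) = 6.
Working backward:
6 = 168 − 9·18
6 = −9·690 + 37·168
So 6 = (-9)·690 + (37)·168.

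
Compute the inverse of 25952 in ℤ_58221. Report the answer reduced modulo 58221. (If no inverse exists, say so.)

Apply the Euclidean algorithm to 58221 and 25952:
58221 = 2*25952 + 6317
25952 = 4*6317 + 684
6317 = 9*684 + 161
684 = 4*161 + 40
161 = 4*40 + 1
40 = 40*1 + 0
gcd = 1, so the inverse exists. Back-substitute:
1 = 161 − 4·40
1 = −4·684 + 17·161
1 = 17·6317 − 157·684
1 = −157·25952 + 645·6317
1 = 645·58221 − 1447·25952
Thus 25952·(-1447) ≡ 1 (mod 58221); reducing, -1447 mod 58221 = 56774.

56774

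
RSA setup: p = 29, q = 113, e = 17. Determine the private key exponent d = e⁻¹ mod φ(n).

φ(n) = (p−1)(q−1) = 28·112 = 3136.
Need d with 17·d ≡ 1 (mod 3136). Apply the extended Euclidean algorithm:
3136 = 184*17 + 8
17 = 2*8 + 1
8 = 8*1 + 0
Back-substitute:
1 = 17 − 2·8
1 = −2·3136 + 369·17
So 17·369 ≡ 1 (mod 3136), hence d = 369.

369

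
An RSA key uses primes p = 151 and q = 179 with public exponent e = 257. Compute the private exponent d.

10493

φ(n) = (p−1)(q−1) = 150·178 = 26700.
Need d with 257·d ≡ 1 (mod 26700). Apply the extended Euclidean algorithm:
26700 = 103*257 + 229
257 = 1*229 + 28
229 = 8*28 + 5
28 = 5*5 + 3
5 = 1*3 + 2
3 = 1*2 + 1
2 = 2*1 + 0
Back-substitute:
1 = 3 − 2
1 = −5 + 2·3
1 = 2·28 − 11·5
1 = −11·229 + 90·28
1 = 90·257 − 101·229
1 = −101·26700 + 10493·257
So 257·10493 ≡ 1 (mod 26700), hence d = 10493.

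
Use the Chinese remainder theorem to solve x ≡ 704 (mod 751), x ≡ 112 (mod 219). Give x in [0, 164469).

Write x = 704 + 751·k. Then 751·k ≡ 112 − 704 ≡ 65 (mod 219).
Need 751⁻¹ mod 219. Extended Euclid on (219, 94):
219 = 2×94 + 31
94 = 3×31 + 1
31 = 31×1 + 0
Back-substitute:
1 = 94 − 3·31
1 = −3·219 + 7·94
751⁻¹ ≡ 7 (mod 219), so k ≡ 7·65 ≡ 17 (mod 219).
x = 704 + 751·17 = 13471.

13471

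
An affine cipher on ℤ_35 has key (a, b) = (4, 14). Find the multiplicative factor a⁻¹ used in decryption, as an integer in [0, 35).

9

Extended Euclidean algorithm:
35 = 8×4 + 3
4 = 1×3 + 1
3 = 3×1 + 0
gcd = 1, so the inverse exists. Back-substitute:
1 = 4 − 3
1 = −35 + 9·4
So 4·9 ≡ 1 (mod 35).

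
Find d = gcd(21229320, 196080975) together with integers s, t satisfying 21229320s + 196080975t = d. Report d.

Euclidean algorithm:
196080975 = 9*21229320 + 5017095
21229320 = 4*5017095 + 1160940
5017095 = 4*1160940 + 373335
1160940 = 3*373335 + 40935
373335 = 9*40935 + 4920
40935 = 8*4920 + 1575
4920 = 3*1575 + 195
1575 = 8*195 + 15
195 = 13*15 + 0
gcd(21229320, 196080975) = 15.
Working backward:
15 = 1575 − 8·195
15 = −8·4920 + 25·1575
15 = 25·40935 − 208·4920
15 = −208·373335 + 1897·40935
15 = 1897·1160940 − 5899·373335
15 = −5899·5017095 + 25493·1160940
15 = 25493·21229320 − 107871·5017095
15 = −107871·196080975 + 996332·21229320
So 15 = (-107871)·196080975 + (996332)·21229320.

15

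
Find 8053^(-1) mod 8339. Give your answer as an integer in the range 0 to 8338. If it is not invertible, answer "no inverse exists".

2595

Apply the Euclidean algorithm to 8339 and 8053:
8339 = 1*8053 + 286
8053 = 28*286 + 45
286 = 6*45 + 16
45 = 2*16 + 13
16 = 1*13 + 3
13 = 4*3 + 1
3 = 3*1 + 0
gcd = 1, so the inverse exists. Back-substitute:
1 = 13 − 4·3
1 = −4·16 + 5·13
1 = 5·45 − 14·16
1 = −14·286 + 89·45
1 = 89·8053 − 2506·286
1 = −2506·8339 + 2595·8053
So 8053·2595 ≡ 1 (mod 8339).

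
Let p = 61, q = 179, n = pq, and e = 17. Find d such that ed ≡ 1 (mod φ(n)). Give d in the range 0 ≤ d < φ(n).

2513

φ(n) = (p−1)(q−1) = 60·178 = 10680.
Need d with 17·d ≡ 1 (mod 10680). Apply the extended Euclidean algorithm:
10680 = 628*17 + 4
17 = 4*4 + 1
4 = 4*1 + 0
Back-substitute:
1 = 17 − 4·4
1 = −4·10680 + 2513·17
So 17·2513 ≡ 1 (mod 10680), hence d = 2513.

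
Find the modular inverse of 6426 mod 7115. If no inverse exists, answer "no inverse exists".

506

Extended Euclidean algorithm:
7115 = 1×6426 + 689
6426 = 9×689 + 225
689 = 3×225 + 14
225 = 16×14 + 1
14 = 14×1 + 0
gcd = 1, so the inverse exists. Back-substitute:
1 = 225 − 16·14
1 = −16·689 + 49·225
1 = 49·6426 − 457·689
1 = −457·7115 + 506·6426
So 6426·506 ≡ 1 (mod 7115).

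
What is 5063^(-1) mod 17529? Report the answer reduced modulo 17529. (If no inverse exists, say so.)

Extended Euclidean algorithm:
17529 = 3·5063 + 2340
5063 = 2·2340 + 383
2340 = 6·383 + 42
383 = 9·42 + 5
42 = 8·5 + 2
5 = 2·2 + 1
2 = 2·1 + 0
The gcd is 1. Working backward:
1 = 5 − 2·2
1 = −2·42 + 17·5
1 = 17·383 − 155·42
1 = −155·2340 + 947·383
1 = 947·5063 − 2049·2340
1 = −2049·17529 + 7094·5063
So 5063·7094 ≡ 1 (mod 17529).

7094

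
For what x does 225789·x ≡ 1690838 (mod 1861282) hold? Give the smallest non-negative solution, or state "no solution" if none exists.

First find gcd(225789, 1861282):
1861282 = 8*225789 + 54970
225789 = 4*54970 + 5909
54970 = 9*5909 + 1789
5909 = 3*1789 + 542
1789 = 3*542 + 163
542 = 3*163 + 53
163 = 3*53 + 4
53 = 13*4 + 1
4 = 4*1 + 0
gcd = 1, so a unique solution mod 1861282 exists.
Back-substitute for the Bézout coefficients:
1 = 53 − 13·4
1 = −13·163 + 40·53
1 = 40·542 − 133·163
1 = −133·1789 + 439·542
1 = 439·5909 − 1450·1789
1 = −1450·54970 + 13489·5909
1 = 13489·225789 − 55406·54970
1 = −55406·1861282 + 456737·225789
So 225789·(456737) ≡ 1 (mod 1861282), giving 225789⁻¹ ≡ 456737.
x ≡ 225789⁻¹·1690838 ≡ 456737·1690838 ≡ 38422 (mod 1861282).

38422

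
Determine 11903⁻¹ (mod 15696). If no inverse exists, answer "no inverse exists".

gcd(15696, 11903) by repeated division:
15696 = 1*11903 + 3793
11903 = 3*3793 + 524
3793 = 7*524 + 125
524 = 4*125 + 24
125 = 5*24 + 5
24 = 4*5 + 4
5 = 1*4 + 1
4 = 4*1 + 0
Since gcd(11903, 15696) = 1, back-substitute to write 1 as a combination:
1 = 5 − 4
1 = −24 + 5·5
1 = 5·125 − 26·24
1 = −26·524 + 109·125
1 = 109·3793 − 789·524
1 = −789·11903 + 2476·3793
1 = 2476·15696 − 3265·11903
Thus 11903·(-3265) ≡ 1 (mod 15696); reducing, -3265 mod 15696 = 12431.

12431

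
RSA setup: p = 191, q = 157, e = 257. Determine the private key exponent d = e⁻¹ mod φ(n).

14993

φ(n) = (p−1)(q−1) = 190·156 = 29640.
Need d with 257·d ≡ 1 (mod 29640). Apply the extended Euclidean algorithm:
29640 = 115*257 + 85
257 = 3*85 + 2
85 = 42*2 + 1
2 = 2*1 + 0
Back-substitute:
1 = 85 − 42·2
1 = −42·257 + 127·85
1 = 127·29640 − 14647·257
So 257·(-14647) ≡ 1 (mod 29640), hence d ≡ -14647 ≡ 14993 (mod 29640).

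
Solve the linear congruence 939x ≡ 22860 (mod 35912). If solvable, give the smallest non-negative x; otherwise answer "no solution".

19644

First find gcd(939, 35912):
35912 = 38*939 + 230
939 = 4*230 + 19
230 = 12*19 + 2
19 = 9*2 + 1
2 = 2*1 + 0
gcd = 1, so a unique solution mod 35912 exists.
Back-substitute for the Bézout coefficients:
1 = 19 − 9·2
1 = −9·230 + 109·19
1 = 109·939 − 445·230
1 = −445·35912 + 17019·939
So 939·(17019) ≡ 1 (mod 35912), giving 939⁻¹ ≡ 17019.
x ≡ 939⁻¹·22860 ≡ 17019·22860 ≡ 19644 (mod 35912).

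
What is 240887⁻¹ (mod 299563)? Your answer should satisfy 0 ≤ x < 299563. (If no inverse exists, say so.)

Run Euclid on (299563, 240887):
299563 = 1·240887 + 58676
240887 = 4·58676 + 6183
58676 = 9·6183 + 3029
6183 = 2·3029 + 125
3029 = 24·125 + 29
125 = 4·29 + 9
29 = 3·9 + 2
9 = 4·2 + 1
2 = 2·1 + 0
gcd = 1, so the inverse exists. Back-substitute:
1 = 9 − 4·2
1 = −4·29 + 13·9
1 = 13·125 − 56·29
1 = −56·3029 + 1357·125
1 = 1357·6183 − 2770·3029
1 = −2770·58676 + 26287·6183
1 = 26287·240887 − 107918·58676
1 = −107918·299563 + 134205·240887
So 240887·134205 ≡ 1 (mod 299563).

134205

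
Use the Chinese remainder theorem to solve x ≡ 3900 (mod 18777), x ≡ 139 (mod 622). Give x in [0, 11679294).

8284557

Write x = 3900 + 18777·k. Then 18777·k ≡ 139 − 3900 ≡ 593 (mod 622).
Need 18777⁻¹ mod 622. Extended Euclid on (622, 117):
622 = 5·117 + 37
117 = 3·37 + 6
37 = 6·6 + 1
6 = 6·1 + 0
Back-substitute:
1 = 37 − 6·6
1 = −6·117 + 19·37
1 = 19·622 − 101·117
18777⁻¹ ≡ 521 (mod 622), so k ≡ 521·593 ≡ 441 (mod 622).
x = 3900 + 18777·441 = 8284557.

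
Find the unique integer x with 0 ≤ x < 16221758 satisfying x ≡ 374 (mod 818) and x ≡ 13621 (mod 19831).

Write x = 374 + 818·k. Then 818·k ≡ 13621 − 374 ≡ 13247 (mod 19831).
Need 818⁻¹ mod 19831. Extended Euclid on (19831, 818):
19831 = 24*818 + 199
818 = 4*199 + 22
199 = 9*22 + 1
22 = 22*1 + 0
Back-substitute:
1 = 199 − 9·22
1 = −9·818 + 37·199
1 = 37·19831 − 897·818
818⁻¹ ≡ 18934 (mod 19831), so k ≡ 18934·13247 ≡ 16041 (mod 19831).
x = 374 + 818·16041 = 13121912.

13121912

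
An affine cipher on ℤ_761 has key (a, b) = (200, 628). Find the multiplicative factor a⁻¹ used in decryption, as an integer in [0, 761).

605

Run Euclid on (761, 200):
761 = 3*200 + 161
200 = 1*161 + 39
161 = 4*39 + 5
39 = 7*5 + 4
5 = 1*4 + 1
4 = 4*1 + 0
The gcd is 1. Working backward:
1 = 5 − 4
1 = −39 + 8·5
1 = 8·161 − 33·39
1 = −33·200 + 41·161
1 = 41·761 − 156·200
So 200·(-156) ≡ 1 (mod 761), and -156 ≡ 605 (mod 761).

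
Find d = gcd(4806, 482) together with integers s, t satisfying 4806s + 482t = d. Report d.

Apply Euclid's algorithm to 4806 and 482:
4806 = 9·482 + 468
482 = 1·468 + 14
468 = 33·14 + 6
14 = 2·6 + 2
6 = 3·2 + 0
gcd(4806, 482) = 2.
Back-substituting:
2 = 14 − 2·6
2 = −2·468 + 67·14
2 = 67·482 − 69·468
2 = −69·4806 + 688·482
So 2 = (-69)·4806 + (688)·482.

2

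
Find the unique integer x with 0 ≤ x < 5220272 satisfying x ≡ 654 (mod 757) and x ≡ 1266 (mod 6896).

1711474

Write x = 654 + 757·k. Then 757·k ≡ 1266 − 654 ≡ 612 (mod 6896).
Need 757⁻¹ mod 6896. Extended Euclid on (6896, 757):
6896 = 9*757 + 83
757 = 9*83 + 10
83 = 8*10 + 3
10 = 3*3 + 1
3 = 3*1 + 0
Back-substitute:
1 = 10 − 3·3
1 = −3·83 + 25·10
1 = 25·757 − 228·83
1 = −228·6896 + 2077·757
757⁻¹ ≡ 2077 (mod 6896), so k ≡ 2077·612 ≡ 2260 (mod 6896).
x = 654 + 757·2260 = 1711474.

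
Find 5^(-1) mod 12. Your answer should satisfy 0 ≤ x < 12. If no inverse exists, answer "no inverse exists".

Run Euclid on (12, 5):
12 = 2·5 + 2
5 = 2·2 + 1
2 = 2·1 + 0
The gcd is 1. Working backward:
1 = 5 − 2·2
1 = −2·12 + 5·5
So 5·5 ≡ 1 (mod 12).

5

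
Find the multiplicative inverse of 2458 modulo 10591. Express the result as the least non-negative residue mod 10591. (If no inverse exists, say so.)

Run Euclid on (10591, 2458):
10591 = 4·2458 + 759
2458 = 3·759 + 181
759 = 4·181 + 35
181 = 5·35 + 6
35 = 5·6 + 5
6 = 1·5 + 1
5 = 5·1 + 0
gcd = 1, so the inverse exists. Back-substitute:
1 = 6 − 5
1 = −35 + 6·6
1 = 6·181 − 31·35
1 = −31·759 + 130·181
1 = 130·2458 − 421·759
1 = −421·10591 + 1814·2458
So 2458·1814 ≡ 1 (mod 10591).

1814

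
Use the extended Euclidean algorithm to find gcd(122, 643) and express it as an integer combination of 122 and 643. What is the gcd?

1

Repeated division:
643 = 5*122 + 33
122 = 3*33 + 23
33 = 1*23 + 10
23 = 2*10 + 3
10 = 3*3 + 1
3 = 3*1 + 0
gcd(122, 643) = 1.
Express as a combination:
1 = 10 − 3·3
1 = −3·23 + 7·10
1 = 7·33 − 10·23
1 = −10·122 + 37·33
1 = 37·643 − 195·122
So 1 = (37)·643 + (-195)·122.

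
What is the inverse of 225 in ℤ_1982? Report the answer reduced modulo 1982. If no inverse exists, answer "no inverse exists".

Extended Euclidean algorithm:
1982 = 8×225 + 182
225 = 1×182 + 43
182 = 4×43 + 10
43 = 4×10 + 3
10 = 3×3 + 1
3 = 3×1 + 0
gcd = 1, so the inverse exists. Back-substitute:
1 = 10 − 3·3
1 = −3·43 + 13·10
1 = 13·182 − 55·43
1 = −55·225 + 68·182
1 = 68·1982 − 599·225
So 225·(-599) ≡ 1 (mod 1982), and -599 ≡ 1383 (mod 1982).

1383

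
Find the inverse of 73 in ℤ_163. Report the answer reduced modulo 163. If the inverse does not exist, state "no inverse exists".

gcd(163, 73) by repeated division:
163 = 2·73 + 17
73 = 4·17 + 5
17 = 3·5 + 2
5 = 2·2 + 1
2 = 2·1 + 0
Since gcd(73, 163) = 1, back-substitute to write 1 as a combination:
1 = 5 − 2·2
1 = −2·17 + 7·5
1 = 7·73 − 30·17
1 = −30·163 + 67·73
So 73·67 ≡ 1 (mod 163).

67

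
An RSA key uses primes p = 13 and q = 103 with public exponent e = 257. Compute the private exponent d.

281

φ(n) = (p−1)(q−1) = 12·102 = 1224.
Need d with 257·d ≡ 1 (mod 1224). Apply the extended Euclidean algorithm:
1224 = 4×257 + 196
257 = 1×196 + 61
196 = 3×61 + 13
61 = 4×13 + 9
13 = 1×9 + 4
9 = 2×4 + 1
4 = 4×1 + 0
Back-substitute:
1 = 9 − 2·4
1 = −2·13 + 3·9
1 = 3·61 − 14·13
1 = −14·196 + 45·61
1 = 45·257 − 59·196
1 = −59·1224 + 281·257
So 257·281 ≡ 1 (mod 1224), hence d = 281.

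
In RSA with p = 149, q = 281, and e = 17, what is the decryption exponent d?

7313

φ(n) = (p−1)(q−1) = 148·280 = 41440.
Need d with 17·d ≡ 1 (mod 41440). Apply the extended Euclidean algorithm:
41440 = 2437·17 + 11
17 = 1·11 + 6
11 = 1·6 + 5
6 = 1·5 + 1
5 = 5·1 + 0
Back-substitute:
1 = 6 − 5
1 = −11 + 2·6
1 = 2·17 − 3·11
1 = −3·41440 + 7313·17
So 17·7313 ≡ 1 (mod 41440), hence d = 7313.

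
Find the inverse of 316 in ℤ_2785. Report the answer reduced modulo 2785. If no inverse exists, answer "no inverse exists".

Apply the Euclidean algorithm to 2785 and 316:
2785 = 8×316 + 257
316 = 1×257 + 59
257 = 4×59 + 21
59 = 2×21 + 17
21 = 1×17 + 4
17 = 4×4 + 1
4 = 4×1 + 0
Since gcd(316, 2785) = 1, back-substitute to write 1 as a combination:
1 = 17 − 4·4
1 = −4·21 + 5·17
1 = 5·59 − 14·21
1 = −14·257 + 61·59
1 = 61·316 − 75·257
1 = −75·2785 + 661·316
So 316·661 ≡ 1 (mod 2785).

661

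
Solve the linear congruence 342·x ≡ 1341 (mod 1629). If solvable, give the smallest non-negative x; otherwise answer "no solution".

First find gcd(342, 1629):
1629 = 4·342 + 261
342 = 1·261 + 81
261 = 3·81 + 18
81 = 4·18 + 9
18 = 2·9 + 0
gcd = 9 and 9 | 1341, so solutions exist. Divide through by 9: 38x ≡ 149 (mod 181).
Now find 38⁻¹ mod 181:
181 = 4·38 + 29
38 = 1·29 + 9
29 = 3·9 + 2
9 = 4·2 + 1
2 = 2·1 + 0
Back-substitute:
1 = 9 − 4·2
1 = −4·29 + 13·9
1 = 13·38 − 17·29
1 = −17·181 + 81·38
So 38⁻¹ ≡ 81 (mod 181).
Then x ≡ 81·149 ≡ 123 (mod 181); the smallest non-negative solution is x = 123.

123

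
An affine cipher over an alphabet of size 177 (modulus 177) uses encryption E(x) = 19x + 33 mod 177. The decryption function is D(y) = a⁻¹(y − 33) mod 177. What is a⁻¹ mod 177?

28

Apply the Euclidean algorithm to 177 and 19:
177 = 9*19 + 6
19 = 3*6 + 1
6 = 6*1 + 0
The gcd is 1. Working backward:
1 = 19 − 3·6
1 = −3·177 + 28·19
So 19·28 ≡ 1 (mod 177).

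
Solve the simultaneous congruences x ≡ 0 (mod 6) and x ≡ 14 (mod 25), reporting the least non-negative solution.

114

Write x = 0 + 6·k. Then 6·k ≡ 14 − 0 ≡ 14 (mod 25).
Need 6⁻¹ mod 25. Extended Euclid on (25, 6):
25 = 4*6 + 1
6 = 6*1 + 0
Back-substitute:
1 = 25 − 4·6
6⁻¹ ≡ 21 (mod 25), so k ≡ 21·14 ≡ 19 (mod 25).
x = 0 + 6·19 = 114.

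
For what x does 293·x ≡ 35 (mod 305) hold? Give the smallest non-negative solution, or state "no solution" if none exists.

175

First find gcd(293, 305):
305 = 1×293 + 12
293 = 24×12 + 5
12 = 2×5 + 2
5 = 2×2 + 1
2 = 2×1 + 0
gcd = 1, so a unique solution mod 305 exists.
Back-substitute for the Bézout coefficients:
1 = 5 − 2·2
1 = −2·12 + 5·5
1 = 5·293 − 122·12
1 = −122·305 + 127·293
So 293·(127) ≡ 1 (mod 305), giving 293⁻¹ ≡ 127.
x ≡ 293⁻¹·35 ≡ 127·35 ≡ 175 (mod 305).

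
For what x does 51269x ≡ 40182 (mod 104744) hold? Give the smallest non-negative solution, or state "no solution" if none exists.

62734

First find gcd(51269, 104744):
104744 = 2*51269 + 2206
51269 = 23*2206 + 531
2206 = 4*531 + 82
531 = 6*82 + 39
82 = 2*39 + 4
39 = 9*4 + 3
4 = 1*3 + 1
3 = 3*1 + 0
gcd = 1, so a unique solution mod 104744 exists.
Back-substitute for the Bézout coefficients:
1 = 4 − 3
1 = −39 + 10·4
1 = 10·82 − 21·39
1 = −21·531 + 136·82
1 = 136·2206 − 565·531
1 = −565·51269 + 13131·2206
1 = 13131·104744 − 26827·51269
So 51269·(-26827) ≡ 1 (mod 104744), giving 51269⁻¹ ≡ 77917.
x ≡ 51269⁻¹·40182 ≡ 77917·40182 ≡ 62734 (mod 104744).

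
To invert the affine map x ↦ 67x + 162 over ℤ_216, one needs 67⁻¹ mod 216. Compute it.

187

Extended Euclidean algorithm:
216 = 3*67 + 15
67 = 4*15 + 7
15 = 2*7 + 1
7 = 7*1 + 0
Since gcd(67, 216) = 1, back-substitute to write 1 as a combination:
1 = 15 − 2·7
1 = −2·67 + 9·15
1 = 9·216 − 29·67
So 67·(-29) ≡ 1 (mod 216), and -29 ≡ 187 (mod 216).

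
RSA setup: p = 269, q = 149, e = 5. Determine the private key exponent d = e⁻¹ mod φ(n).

7933

φ(n) = (p−1)(q−1) = 268·148 = 39664.
Need d with 5·d ≡ 1 (mod 39664). Apply the extended Euclidean algorithm:
39664 = 7932·5 + 4
5 = 1·4 + 1
4 = 4·1 + 0
Back-substitute:
1 = 5 − 4
1 = −39664 + 7933·5
So 5·7933 ≡ 1 (mod 39664), hence d = 7933.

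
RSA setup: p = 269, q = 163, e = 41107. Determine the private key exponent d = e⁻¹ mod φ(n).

φ(n) = (p−1)(q−1) = 268·162 = 43416.
Need d with 41107·d ≡ 1 (mod 43416). Apply the extended Euclidean algorithm:
43416 = 1*41107 + 2309
41107 = 17*2309 + 1854
2309 = 1*1854 + 455
1854 = 4*455 + 34
455 = 13*34 + 13
34 = 2*13 + 8
13 = 1*8 + 5
8 = 1*5 + 3
5 = 1*3 + 2
3 = 1*2 + 1
2 = 2*1 + 0
Back-substitute:
1 = 3 − 2
1 = −5 + 2·3
1 = 2·8 − 3·5
1 = −3·13 + 5·8
1 = 5·34 − 13·13
1 = −13·455 + 174·34
1 = 174·1854 − 709·455
1 = −709·2309 + 883·1854
1 = 883·41107 − 15720·2309
1 = −15720·43416 + 16603·41107
So 41107·16603 ≡ 1 (mod 43416), hence d = 16603.

16603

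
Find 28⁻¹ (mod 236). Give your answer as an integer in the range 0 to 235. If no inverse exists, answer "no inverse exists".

Compute gcd(28, 236):
236 = 8×28 + 12
28 = 2×12 + 4
12 = 3×4 + 0
gcd(28, 236) = 4 ≠ 1, so 28 has no multiplicative inverse modulo 236.

no inverse exists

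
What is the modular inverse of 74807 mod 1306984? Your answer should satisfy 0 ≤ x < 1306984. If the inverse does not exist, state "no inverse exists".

984287

gcd(1306984, 74807) by repeated division:
1306984 = 17*74807 + 35265
74807 = 2*35265 + 4277
35265 = 8*4277 + 1049
4277 = 4*1049 + 81
1049 = 12*81 + 77
81 = 1*77 + 4
77 = 19*4 + 1
4 = 4*1 + 0
gcd = 1, so the inverse exists. Back-substitute:
1 = 77 − 19·4
1 = −19·81 + 20·77
1 = 20·1049 − 259·81
1 = −259·4277 + 1056·1049
1 = 1056·35265 − 8707·4277
1 = −8707·74807 + 18470·35265
1 = 18470·1306984 − 322697·74807
So 74807·(-322697) ≡ 1 (mod 1306984), and -322697 ≡ 984287 (mod 1306984).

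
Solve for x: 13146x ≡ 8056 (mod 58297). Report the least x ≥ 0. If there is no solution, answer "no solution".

12515

First find gcd(13146, 58297):
58297 = 4×13146 + 5713
13146 = 2×5713 + 1720
5713 = 3×1720 + 553
1720 = 3×553 + 61
553 = 9×61 + 4
61 = 15×4 + 1
4 = 4×1 + 0
gcd = 1, so a unique solution mod 58297 exists.
Back-substitute for the Bézout coefficients:
1 = 61 − 15·4
1 = −15·553 + 136·61
1 = 136·1720 − 423·553
1 = −423·5713 + 1405·1720
1 = 1405·13146 − 3233·5713
1 = −3233·58297 + 14337·13146
So 13146·(14337) ≡ 1 (mod 58297), giving 13146⁻¹ ≡ 14337.
x ≡ 13146⁻¹·8056 ≡ 14337·8056 ≡ 12515 (mod 58297).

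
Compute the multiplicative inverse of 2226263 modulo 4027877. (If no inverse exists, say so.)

Run Euclid on (4027877, 2226263):
4027877 = 1*2226263 + 1801614
2226263 = 1*1801614 + 424649
1801614 = 4*424649 + 103018
424649 = 4*103018 + 12577
103018 = 8*12577 + 2402
12577 = 5*2402 + 567
2402 = 4*567 + 134
567 = 4*134 + 31
134 = 4*31 + 10
31 = 3*10 + 1
10 = 10*1 + 0
Since gcd(2226263, 4027877) = 1, back-substitute to write 1 as a combination:
1 = 31 − 3·10
1 = −3·134 + 13·31
1 = 13·567 − 55·134
1 = −55·2402 + 233·567
1 = 233·12577 − 1220·2402
1 = −1220·103018 + 9993·12577
1 = 9993·424649 − 41192·103018
1 = −41192·1801614 + 174761·424649
1 = 174761·2226263 − 215953·1801614
1 = −215953·4027877 + 390714·2226263
So 2226263·390714 ≡ 1 (mod 4027877).

390714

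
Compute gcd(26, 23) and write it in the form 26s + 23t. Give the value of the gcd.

1

Apply Euclid's algorithm to 26 and 23:
26 = 1·23 + 3
23 = 7·3 + 2
3 = 1·2 + 1
2 = 2·1 + 0
gcd(26, 23) = 1.
Express as a combination:
1 = 3 − 2
1 = −23 + 8·3
1 = 8·26 − 9·23
So 1 = (8)·26 + (-9)·23.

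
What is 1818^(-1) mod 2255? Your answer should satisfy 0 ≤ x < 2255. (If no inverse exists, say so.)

1192

Apply the Euclidean algorithm to 2255 and 1818:
2255 = 1·1818 + 437
1818 = 4·437 + 70
437 = 6·70 + 17
70 = 4·17 + 2
17 = 8·2 + 1
2 = 2·1 + 0
gcd = 1, so the inverse exists. Back-substitute:
1 = 17 − 8·2
1 = −8·70 + 33·17
1 = 33·437 − 206·70
1 = −206·1818 + 857·437
1 = 857·2255 − 1063·1818
So 1818·(-1063) ≡ 1 (mod 2255), and -1063 ≡ 1192 (mod 2255).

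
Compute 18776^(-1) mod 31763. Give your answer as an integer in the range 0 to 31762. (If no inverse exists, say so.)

8927

gcd(31763, 18776) by repeated division:
31763 = 1×18776 + 12987
18776 = 1×12987 + 5789
12987 = 2×5789 + 1409
5789 = 4×1409 + 153
1409 = 9×153 + 32
153 = 4×32 + 25
32 = 1×25 + 7
25 = 3×7 + 4
7 = 1×4 + 3
4 = 1×3 + 1
3 = 3×1 + 0
gcd = 1, so the inverse exists. Back-substitute:
1 = 4 − 3
1 = −7 + 2·4
1 = 2·25 − 7·7
1 = −7·32 + 9·25
1 = 9·153 − 43·32
1 = −43·1409 + 396·153
1 = 396·5789 − 1627·1409
1 = −1627·12987 + 3650·5789
1 = 3650·18776 − 5277·12987
1 = −5277·31763 + 8927·18776
So 18776·8927 ≡ 1 (mod 31763).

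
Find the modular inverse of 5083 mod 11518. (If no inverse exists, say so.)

no inverse exists

Euclidean algorithm on 11518, 5083:
11518 = 2·5083 + 1352
5083 = 3·1352 + 1027
1352 = 1·1027 + 325
1027 = 3·325 + 52
325 = 6·52 + 13
52 = 4·13 + 0
Since gcd = 13 > 1, 5083 is not a unit mod 11518.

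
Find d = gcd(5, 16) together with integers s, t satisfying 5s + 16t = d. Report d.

1

Apply Euclid's algorithm to 16 and 5:
16 = 3*5 + 1
5 = 5*1 + 0
gcd(5, 16) = 1.
Working backward:
1 = 16 − 3·5
So 1 = (1)·16 + (-3)·5.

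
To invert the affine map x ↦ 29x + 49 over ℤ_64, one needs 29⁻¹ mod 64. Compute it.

Extended Euclidean algorithm:
64 = 2·29 + 6
29 = 4·6 + 5
6 = 1·5 + 1
5 = 5·1 + 0
gcd = 1, so the inverse exists. Back-substitute:
1 = 6 − 5
1 = −29 + 5·6
1 = 5·64 − 11·29
So 29·(-11) ≡ 1 (mod 64), and -11 ≡ 53 (mod 64).

53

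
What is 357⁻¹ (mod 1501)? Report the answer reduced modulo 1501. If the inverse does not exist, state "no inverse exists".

185

Extended Euclidean algorithm:
1501 = 4×357 + 73
357 = 4×73 + 65
73 = 1×65 + 8
65 = 8×8 + 1
8 = 8×1 + 0
gcd = 1, so the inverse exists. Back-substitute:
1 = 65 − 8·8
1 = −8·73 + 9·65
1 = 9·357 − 44·73
1 = −44·1501 + 185·357
So 357·185 ≡ 1 (mod 1501).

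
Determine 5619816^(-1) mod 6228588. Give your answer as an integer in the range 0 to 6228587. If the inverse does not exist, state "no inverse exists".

Compute gcd(5619816, 6228588):
6228588 = 1*5619816 + 608772
5619816 = 9*608772 + 140868
608772 = 4*140868 + 45300
140868 = 3*45300 + 4968
45300 = 9*4968 + 588
4968 = 8*588 + 264
588 = 2*264 + 60
264 = 4*60 + 24
60 = 2*24 + 12
24 = 2*12 + 0
Since gcd = 12 > 1, 5619816 is not a unit mod 6228588.

no inverse exists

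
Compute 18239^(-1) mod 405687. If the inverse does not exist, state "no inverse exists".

gcd(405687, 18239) by repeated division:
405687 = 22*18239 + 4429
18239 = 4*4429 + 523
4429 = 8*523 + 245
523 = 2*245 + 33
245 = 7*33 + 14
33 = 2*14 + 5
14 = 2*5 + 4
5 = 1*4 + 1
4 = 4*1 + 0
Since gcd(18239, 405687) = 1, back-substitute to write 1 as a combination:
1 = 5 − 4
1 = −14 + 3·5
1 = 3·33 − 7·14
1 = −7·245 + 52·33
1 = 52·523 − 111·245
1 = −111·4429 + 940·523
1 = 940·18239 − 3871·4429
1 = −3871·405687 + 86102·18239
So 18239·86102 ≡ 1 (mod 405687).

86102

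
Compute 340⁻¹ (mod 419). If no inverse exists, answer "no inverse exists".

Extended Euclidean algorithm:
419 = 1×340 + 79
340 = 4×79 + 24
79 = 3×24 + 7
24 = 3×7 + 3
7 = 2×3 + 1
3 = 3×1 + 0
The gcd is 1. Working backward:
1 = 7 − 2·3
1 = −2·24 + 7·7
1 = 7·79 − 23·24
1 = −23·340 + 99·79
1 = 99·419 − 122·340
So 340·(-122) ≡ 1 (mod 419), and -122 ≡ 297 (mod 419).

297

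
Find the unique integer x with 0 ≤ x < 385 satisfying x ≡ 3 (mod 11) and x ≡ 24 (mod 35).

Write x = 3 + 11·k. Then 11·k ≡ 24 − 3 ≡ 21 (mod 35).
Need 11⁻¹ mod 35. Extended Euclid on (35, 11):
35 = 3·11 + 2
11 = 5·2 + 1
2 = 2·1 + 0
Back-substitute:
1 = 11 − 5·2
1 = −5·35 + 16·11
11⁻¹ ≡ 16 (mod 35), so k ≡ 16·21 ≡ 21 (mod 35).
x = 3 + 11·21 = 234.

234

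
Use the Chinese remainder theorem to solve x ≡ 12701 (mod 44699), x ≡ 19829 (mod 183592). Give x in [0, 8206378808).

Write x = 12701 + 44699·k. Then 44699·k ≡ 19829 − 12701 ≡ 7128 (mod 183592).
Need 44699⁻¹ mod 183592. Extended Euclid on (183592, 44699):
183592 = 4*44699 + 4796
44699 = 9*4796 + 1535
4796 = 3*1535 + 191
1535 = 8*191 + 7
191 = 27*7 + 2
7 = 3*2 + 1
2 = 2*1 + 0
Back-substitute:
1 = 7 − 3·2
1 = −3·191 + 82·7
1 = 82·1535 − 659·191
1 = −659·4796 + 2059·1535
1 = 2059·44699 − 19190·4796
1 = −19190·183592 + 78819·44699
44699⁻¹ ≡ 78819 (mod 183592), so k ≡ 78819·7128 ≡ 30312 (mod 183592).
x = 12701 + 44699·30312 = 1354928789.

1354928789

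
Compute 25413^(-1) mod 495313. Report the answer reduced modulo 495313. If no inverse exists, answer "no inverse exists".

Extended Euclidean algorithm:
495313 = 19×25413 + 12466
25413 = 2×12466 + 481
12466 = 25×481 + 441
481 = 1×441 + 40
441 = 11×40 + 1
40 = 40×1 + 0
gcd = 1, so the inverse exists. Back-substitute:
1 = 441 − 11·40
1 = −11·481 + 12·441
1 = 12·12466 − 311·481
1 = −311·25413 + 634·12466
1 = 634·495313 − 12357·25413
Hence 25413⁻¹ ≡ -12357 ≡ 482956 (mod 495313).

482956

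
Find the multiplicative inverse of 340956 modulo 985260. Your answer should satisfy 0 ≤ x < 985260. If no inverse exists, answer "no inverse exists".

no inverse exists

Compute gcd(340956, 985260):
985260 = 2*340956 + 303348
340956 = 1*303348 + 37608
303348 = 8*37608 + 2484
37608 = 15*2484 + 348
2484 = 7*348 + 48
348 = 7*48 + 12
48 = 4*12 + 0
The gcd is 12, not 1, hence no inverse exists.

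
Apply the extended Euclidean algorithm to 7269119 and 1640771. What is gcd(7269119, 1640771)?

11

Apply Euclid's algorithm to 7269119 and 1640771:
7269119 = 4×1640771 + 706035
1640771 = 2×706035 + 228701
706035 = 3×228701 + 19932
228701 = 11×19932 + 9449
19932 = 2×9449 + 1034
9449 = 9×1034 + 143
1034 = 7×143 + 33
143 = 4×33 + 11
33 = 3×11 + 0
gcd(7269119, 1640771) = 11.
Back-substituting:
11 = 143 − 4·33
11 = −4·1034 + 29·143
11 = 29·9449 − 265·1034
11 = −265·19932 + 559·9449
11 = 559·228701 − 6414·19932
11 = −6414·706035 + 19801·228701
11 = 19801·1640771 − 46016·706035
11 = −46016·7269119 + 203865·1640771
So 11 = (-46016)·7269119 + (203865)·1640771.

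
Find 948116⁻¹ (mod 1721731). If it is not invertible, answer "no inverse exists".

1448890

Run Euclid on (1721731, 948116):
1721731 = 1·948116 + 773615
948116 = 1·773615 + 174501
773615 = 4·174501 + 75611
174501 = 2·75611 + 23279
75611 = 3·23279 + 5774
23279 = 4·5774 + 183
5774 = 31·183 + 101
183 = 1·101 + 82
101 = 1·82 + 19
82 = 4·19 + 6
19 = 3·6 + 1
6 = 6·1 + 0
The gcd is 1. Working backward:
1 = 19 − 3·6
1 = −3·82 + 13·19
1 = 13·101 − 16·82
1 = −16·183 + 29·101
1 = 29·5774 − 915·183
1 = −915·23279 + 3689·5774
1 = 3689·75611 − 11982·23279
1 = −11982·174501 + 27653·75611
1 = 27653·773615 − 122594·174501
1 = −122594·948116 + 150247·773615
1 = 150247·1721731 − 272841·948116
Thus 948116·(-272841) ≡ 1 (mod 1721731); reducing, -272841 mod 1721731 = 1448890.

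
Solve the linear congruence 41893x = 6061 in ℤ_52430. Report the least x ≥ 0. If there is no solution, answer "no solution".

First find gcd(41893, 52430):
52430 = 1×41893 + 10537
41893 = 3×10537 + 10282
10537 = 1×10282 + 255
10282 = 40×255 + 82
255 = 3×82 + 9
82 = 9×9 + 1
9 = 9×1 + 0
gcd = 1, so a unique solution mod 52430 exists.
Back-substitute for the Bézout coefficients:
1 = 82 − 9·9
1 = −9·255 + 28·82
1 = 28·10282 − 1129·255
1 = −1129·10537 + 1157·10282
1 = 1157·41893 − 4600·10537
1 = −4600·52430 + 5757·41893
So 41893·(5757) ≡ 1 (mod 52430), giving 41893⁻¹ ≡ 5757.
x ≡ 41893⁻¹·6061 ≡ 5757·6061 ≡ 27227 (mod 52430).

27227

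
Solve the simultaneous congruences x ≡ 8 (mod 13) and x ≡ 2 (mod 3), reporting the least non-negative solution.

Write x = 8 + 13·k. Then 13·k ≡ 2 − 8 ≡ 0 (mod 3).
Need 13⁻¹ mod 3. Extended Euclid on (3, 1):
3 = 3×1 + 0
13⁻¹ ≡ 1 (mod 3), so k ≡ 1·0 ≡ 0 (mod 3).
x = 8 + 13·0 = 8.

8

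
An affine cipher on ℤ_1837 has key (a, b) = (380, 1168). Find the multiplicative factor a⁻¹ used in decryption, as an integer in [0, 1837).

904

Extended Euclidean algorithm:
1837 = 4*380 + 317
380 = 1*317 + 63
317 = 5*63 + 2
63 = 31*2 + 1
2 = 2*1 + 0
Since gcd(380, 1837) = 1, back-substitute to write 1 as a combination:
1 = 63 − 31·2
1 = −31·317 + 156·63
1 = 156·380 − 187·317
1 = −187·1837 + 904·380
So 380·904 ≡ 1 (mod 1837).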